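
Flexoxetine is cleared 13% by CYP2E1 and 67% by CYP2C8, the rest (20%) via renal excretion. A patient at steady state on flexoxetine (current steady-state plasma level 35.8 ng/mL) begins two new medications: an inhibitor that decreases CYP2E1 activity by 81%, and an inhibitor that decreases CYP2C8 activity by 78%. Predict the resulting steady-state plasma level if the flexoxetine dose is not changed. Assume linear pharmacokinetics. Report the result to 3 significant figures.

The CYP2E1 pathway (13% of clearance) falls to 0.19× activity: 0.13 × 0.19 = 0.0247.
The CYP2C8 pathway (67% of clearance) drops to 0.22× activity: 0.67 × 0.22 = 0.1474.
Non-CYP routes (20%) are unchanged.
CL_new/CL_old = 0.0247 + 0.1474 + 0.2 = 0.3721.
Dividing the baseline by the relative clearance: 35.8 / 0.3721 = 96.2 ng/mL.

96.2 ng/mL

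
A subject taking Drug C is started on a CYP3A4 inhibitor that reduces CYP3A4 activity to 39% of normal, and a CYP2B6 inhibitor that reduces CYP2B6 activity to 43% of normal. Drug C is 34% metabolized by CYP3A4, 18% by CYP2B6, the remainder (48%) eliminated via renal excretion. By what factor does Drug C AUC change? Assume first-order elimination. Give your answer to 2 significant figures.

The CYP3A4 pathway (34% of clearance) drops to 0.39× activity: 0.34 × 0.39 = 0.1326.
The CYP2B6 pathway (18% of clearance) is reduced to 0.43× activity: 0.18 × 0.43 = 0.0774.
The remaining 48% of clearance is unaffected.
CL_new/CL_old = 0.1326 + 0.0774 + 0.48 = 0.69.
AUC ∝ 1/CL: fold-change = 1 / 0.69 = 1.4.

1.4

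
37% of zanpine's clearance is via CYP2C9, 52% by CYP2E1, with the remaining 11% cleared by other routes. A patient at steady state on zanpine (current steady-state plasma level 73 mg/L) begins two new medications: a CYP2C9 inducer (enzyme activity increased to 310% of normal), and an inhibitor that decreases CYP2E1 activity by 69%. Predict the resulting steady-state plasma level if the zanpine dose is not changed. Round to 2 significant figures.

The CYP2C9 pathway (37% of clearance) is boosted to 3.1× activity: 0.37 × 3.1 = 1.147.
The CYP2E1 pathway (52% of clearance) is reduced to 0.31× activity: 0.52 × 0.31 = 0.1612.
The remaining 11% of clearance is unaffected.
Relative clearance = 1.147 + 0.1612 + 0.11 = 1.4182.
Steady-state plasma level ∝ 1/CL: new value = 73 / 1.4182 = 51 mg/L.

51 mg/L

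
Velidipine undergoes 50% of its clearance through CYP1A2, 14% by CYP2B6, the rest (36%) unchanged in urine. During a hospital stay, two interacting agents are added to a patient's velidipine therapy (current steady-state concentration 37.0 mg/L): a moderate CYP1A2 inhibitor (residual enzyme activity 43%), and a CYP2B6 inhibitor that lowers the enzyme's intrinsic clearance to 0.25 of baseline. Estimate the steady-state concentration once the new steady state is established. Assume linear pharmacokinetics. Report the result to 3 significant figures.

60.7 mg/L

CYP1A2: 0.5 × 0.43 = 0.215
CYP2B6: 0.14 × 0.25 = 0.035
Other: 0.36 (unchanged)
Relative clearance = 0.215 + 0.035 + 0.36 = 0.61.
New steady-state concentration = 37.0 / 0.61 = 60.7 mg/L (concentration scales inversely with clearance).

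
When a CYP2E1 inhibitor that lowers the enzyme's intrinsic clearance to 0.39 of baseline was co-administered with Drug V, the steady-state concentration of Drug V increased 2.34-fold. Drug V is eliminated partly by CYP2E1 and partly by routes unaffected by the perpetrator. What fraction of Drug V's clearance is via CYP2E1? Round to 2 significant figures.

CL'/CL = 1 / 2.34 = 0.4274
0.39·fm + (1 − fm) = 0.4274
fm = (0.4274 − 1) / (0.39 − 1) = 0.94

0.94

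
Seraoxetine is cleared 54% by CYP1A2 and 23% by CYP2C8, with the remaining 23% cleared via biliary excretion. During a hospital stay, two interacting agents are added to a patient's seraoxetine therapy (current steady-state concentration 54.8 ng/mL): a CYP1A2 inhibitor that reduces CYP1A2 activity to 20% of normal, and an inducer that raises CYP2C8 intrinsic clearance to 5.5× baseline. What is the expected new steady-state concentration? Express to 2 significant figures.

The CYP1A2 pathway (54% of clearance) falls to 0.2× activity: 0.54 × 0.2 = 0.108.
The CYP2C8 pathway (23% of clearance) increases to 5.5× activity: 0.23 × 5.5 = 1.265.
The remaining 23% of clearance is unaffected.
CL_new/CL_old = 0.108 + 1.265 + 0.23 = 1.603.
New steady-state concentration = 54.8 / 1.603 = 34 ng/mL (concentration scales inversely with clearance).

34 ng/mL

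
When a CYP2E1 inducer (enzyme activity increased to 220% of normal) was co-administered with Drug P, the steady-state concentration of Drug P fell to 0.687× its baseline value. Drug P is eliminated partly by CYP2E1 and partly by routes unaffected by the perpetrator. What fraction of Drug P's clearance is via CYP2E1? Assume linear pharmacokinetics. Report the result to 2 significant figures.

Let fm be the CYP2E1 fraction. New clearance relative to baseline = fm × 2.2 + (1 − fm).
Steady-state concentration ratio = 1 / (new CL fraction), so new CL fraction = 1 / 0.687 = 1.456.
fm × 2.2 + 1 − fm = 1.456  ⇒  fm × (2.2 − 1) = 0.4556  ⇒  fm = 0.38.

0.38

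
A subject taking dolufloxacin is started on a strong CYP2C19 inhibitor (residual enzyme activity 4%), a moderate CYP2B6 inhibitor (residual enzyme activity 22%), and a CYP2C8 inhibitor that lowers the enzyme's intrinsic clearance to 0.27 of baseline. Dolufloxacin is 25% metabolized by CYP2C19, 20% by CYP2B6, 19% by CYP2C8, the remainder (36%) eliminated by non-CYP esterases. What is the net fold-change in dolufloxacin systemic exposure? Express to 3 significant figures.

2.15

CYP2C19: 0.25 × 0.04 = 0.01
CYP2B6: 0.2 × 0.22 = 0.044
CYP2C8: 0.19 × 0.27 = 0.0513
Other: 0.36 (unchanged)
Relative clearance = 0.01 + 0.044 + 0.0513 + 0.36 = 0.4653.
Net systemic exposure ratio = 1 / 0.4653 = 2.15.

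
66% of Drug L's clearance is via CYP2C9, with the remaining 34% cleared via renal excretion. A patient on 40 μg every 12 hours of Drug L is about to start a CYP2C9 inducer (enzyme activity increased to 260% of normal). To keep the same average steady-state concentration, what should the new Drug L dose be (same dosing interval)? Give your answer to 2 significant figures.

82 μg

The CYP2C9 pathway (66% of clearance) increases to 2.6× activity: 0.66 × 2.6 = 1.716.
Non-CYP routes (34%) are unchanged.
Relative clearance = 1.716 + 0.34 = 2.056.
To maintain the same steady-state level, dose must scale with clearance: new dose = 40 × 2.056 = 82 μg.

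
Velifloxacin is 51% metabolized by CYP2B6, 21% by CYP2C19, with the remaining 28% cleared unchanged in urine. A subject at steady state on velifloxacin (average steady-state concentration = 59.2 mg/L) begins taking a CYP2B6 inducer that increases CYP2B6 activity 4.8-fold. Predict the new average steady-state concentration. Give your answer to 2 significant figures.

CYP2B6: 0.51 × 4.8 = 2.448
CYP2C19: 0.21 (unchanged)
Other: 0.28 (unchanged)
CL_new/CL_old = 2.448 + 0.21 + 0.28 = 2.938.
Average steady-state concentration ∝ 1/CL, so new value = 59.2 / 2.938 = 20 mg/L.

20 mg/L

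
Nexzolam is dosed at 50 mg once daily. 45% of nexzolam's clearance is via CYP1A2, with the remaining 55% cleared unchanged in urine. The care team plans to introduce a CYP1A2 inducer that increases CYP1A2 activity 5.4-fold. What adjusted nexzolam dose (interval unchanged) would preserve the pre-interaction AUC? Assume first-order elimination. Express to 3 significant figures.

The CYP1A2 pathway (45% of clearance) rises to 5.4× activity: 0.45 × 5.4 = 2.43.
The remaining 55% of clearance is unaffected.
Relative clearance = 2.43 + 0.55 = 2.98.
Css,avg = (dose rate)/CL, so holding Css fixed requires dose ∝ CL: 50 × 2.98 = 149 mg.

149 mg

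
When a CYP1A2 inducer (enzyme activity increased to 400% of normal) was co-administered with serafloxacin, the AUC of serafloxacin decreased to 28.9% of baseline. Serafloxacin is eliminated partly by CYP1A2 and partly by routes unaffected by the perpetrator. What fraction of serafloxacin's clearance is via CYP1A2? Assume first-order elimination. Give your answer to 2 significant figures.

CL'/CL = 1 / 0.289 = 3.46
4·fm + (1 − fm) = 3.46
fm = (3.46 − 1) / (4 − 1) = 0.82

0.82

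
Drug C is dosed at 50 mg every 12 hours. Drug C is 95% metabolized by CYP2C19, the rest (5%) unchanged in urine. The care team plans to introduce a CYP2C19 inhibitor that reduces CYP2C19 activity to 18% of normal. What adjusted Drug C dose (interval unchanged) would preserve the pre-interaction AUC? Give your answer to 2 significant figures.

CYP2C19: 0.95 × 0.18 = 0.171
Other: 0.05 (unchanged)
CL_new/CL_old = 0.171 + 0.05 = 0.221.
Css,avg = (dose rate)/CL, so holding Css fixed requires dose ∝ CL: 50 × 0.221 = 11 mg.

11 mg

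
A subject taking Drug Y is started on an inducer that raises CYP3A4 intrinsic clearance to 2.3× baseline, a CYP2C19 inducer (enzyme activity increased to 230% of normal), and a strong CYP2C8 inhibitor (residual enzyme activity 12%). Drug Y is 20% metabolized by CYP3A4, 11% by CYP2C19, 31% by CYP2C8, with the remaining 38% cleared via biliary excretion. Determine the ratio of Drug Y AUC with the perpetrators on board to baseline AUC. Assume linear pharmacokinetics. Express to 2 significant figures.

The CYP3A4 pathway (20% of clearance) rises to 2.3× activity: 0.2 × 2.3 = 0.46.
The CYP2C19 pathway (11% of clearance) increases to 2.3× activity: 0.11 × 2.3 = 0.253.
The CYP2C8 pathway (31% of clearance) drops to 0.12× activity: 0.31 × 0.12 = 0.0372.
The remaining 38% of clearance is unaffected.
CL_new/CL_old = 0.46 + 0.253 + 0.0372 + 0.38 = 1.1302.
Net AUC ratio = 1 / 1.1302 = 0.88.

0.88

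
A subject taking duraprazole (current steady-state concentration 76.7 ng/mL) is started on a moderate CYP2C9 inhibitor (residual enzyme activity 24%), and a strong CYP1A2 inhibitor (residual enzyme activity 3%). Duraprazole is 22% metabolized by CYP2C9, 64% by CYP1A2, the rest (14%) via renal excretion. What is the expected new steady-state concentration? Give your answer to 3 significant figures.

CYP2C9: 0.22 × 0.24 = 0.0528
CYP1A2: 0.64 × 0.03 = 0.0192
Other: 0.14 (unchanged)
New clearance relative to baseline: 0.0528 + 0.0192 + 0.14 = 0.212.
Steady-state concentration ∝ 1/CL: new value = 76.7 / 0.212 = 362 ng/mL.

362 ng/mL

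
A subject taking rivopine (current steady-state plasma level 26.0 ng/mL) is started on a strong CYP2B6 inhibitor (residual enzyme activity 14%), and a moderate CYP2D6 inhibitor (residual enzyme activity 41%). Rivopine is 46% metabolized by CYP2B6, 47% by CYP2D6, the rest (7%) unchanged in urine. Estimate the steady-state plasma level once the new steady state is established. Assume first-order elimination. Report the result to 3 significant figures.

79.5 ng/mL

The CYP2B6 pathway (46% of clearance) is reduced to 0.14× activity: 0.46 × 0.14 = 0.0644.
The CYP2D6 pathway (47% of clearance) is reduced to 0.41× activity: 0.47 × 0.41 = 0.1927.
Non-CYP routes (7%) are unchanged.
CL_new/CL_old = 0.0644 + 0.1927 + 0.07 = 0.3271.
New steady-state plasma level = 26.0 / 0.3271 = 79.5 ng/mL (concentration scales inversely with clearance).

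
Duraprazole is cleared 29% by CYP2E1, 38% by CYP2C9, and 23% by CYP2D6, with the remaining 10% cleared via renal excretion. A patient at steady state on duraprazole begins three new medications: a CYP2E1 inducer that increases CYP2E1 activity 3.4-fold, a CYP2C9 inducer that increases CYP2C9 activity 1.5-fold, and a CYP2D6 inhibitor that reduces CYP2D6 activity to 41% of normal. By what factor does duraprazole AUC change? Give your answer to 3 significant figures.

The CYP2E1 pathway (29% of clearance) increases to 3.4× activity: 0.29 × 3.4 = 0.986.
The CYP2C9 pathway (38% of clearance) increases to 1.5× activity: 0.38 × 1.5 = 0.57.
The CYP2D6 pathway (23% of clearance) is reduced to 0.41× activity: 0.23 × 0.41 = 0.0943.
The remaining 10% of clearance is unaffected.
Relative clearance = 0.986 + 0.57 + 0.0943 + 0.1 = 1.7503.
Because AUC varies inversely with clearance, the combined effect is 1 / 1.7503 = 0.571.

0.571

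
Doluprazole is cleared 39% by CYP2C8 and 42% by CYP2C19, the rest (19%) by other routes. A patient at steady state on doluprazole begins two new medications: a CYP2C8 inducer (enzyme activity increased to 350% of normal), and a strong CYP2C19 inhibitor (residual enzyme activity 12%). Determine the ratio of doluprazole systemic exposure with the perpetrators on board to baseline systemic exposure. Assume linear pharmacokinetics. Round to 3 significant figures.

The CYP2C8 pathway (39% of clearance) rises to 3.5× activity: 0.39 × 3.5 = 1.365.
The CYP2C19 pathway (42% of clearance) is reduced to 0.12× activity: 0.42 × 0.12 = 0.0504.
Non-CYP routes (19%) are unchanged.
CL_new/CL_old = 1.365 + 0.0504 + 0.19 = 1.6054.
Net systemic exposure ratio = 1 / 1.6054 = 0.623.

0.623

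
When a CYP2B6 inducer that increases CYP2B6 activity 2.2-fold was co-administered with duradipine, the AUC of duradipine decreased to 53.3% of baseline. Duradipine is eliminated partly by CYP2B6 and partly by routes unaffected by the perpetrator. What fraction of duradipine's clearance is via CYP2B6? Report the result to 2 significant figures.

0.73

Call the CYP2B6 fraction fm. After the interaction, CL_new/CL_old = fm × 2.2 + (1 − fm).
AUC ratio = 1 / (new CL fraction), so new CL fraction = 1 / 0.533 = 1.876.
fm × 2.2 + 1 − fm = 1.876  ⇒  fm × (2.2 − 1) = 0.8762  ⇒  fm = 0.73.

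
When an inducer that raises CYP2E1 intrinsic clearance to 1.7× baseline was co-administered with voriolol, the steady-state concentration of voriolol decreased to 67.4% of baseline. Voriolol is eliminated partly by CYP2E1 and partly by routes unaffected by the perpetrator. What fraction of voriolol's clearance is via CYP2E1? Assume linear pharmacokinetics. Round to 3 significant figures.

Let fm be the CYP2E1 fraction. New clearance relative to baseline = fm × 1.7 + (1 − fm).
Steady-state concentration ratio = 1 / (new CL fraction), so new CL fraction = 1 / 0.674 = 1.484.
fm × 1.7 + 1 − fm = 1.484  ⇒  fm × (1.7 − 1) = 0.4837  ⇒  fm = 0.691.

0.691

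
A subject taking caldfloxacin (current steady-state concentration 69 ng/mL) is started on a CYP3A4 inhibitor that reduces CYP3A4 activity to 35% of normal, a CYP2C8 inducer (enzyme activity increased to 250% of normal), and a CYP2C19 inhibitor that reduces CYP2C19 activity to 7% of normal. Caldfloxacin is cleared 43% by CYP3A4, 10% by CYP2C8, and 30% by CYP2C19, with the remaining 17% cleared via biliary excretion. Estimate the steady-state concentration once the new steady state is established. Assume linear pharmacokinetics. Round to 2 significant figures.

CYP3A4: 0.43 × 0.35 = 0.1505
CYP2C8: 0.1 × 2.5 = 0.25
CYP2C19: 0.3 × 0.07 = 0.021
Other: 0.17 (unchanged)
New clearance relative to baseline: 0.1505 + 0.25 + 0.021 + 0.17 = 0.5915.
Dividing the baseline by the relative clearance: 69 / 0.5915 = 1.2 × 10² ng/mL.

1.2 × 10² ng/mL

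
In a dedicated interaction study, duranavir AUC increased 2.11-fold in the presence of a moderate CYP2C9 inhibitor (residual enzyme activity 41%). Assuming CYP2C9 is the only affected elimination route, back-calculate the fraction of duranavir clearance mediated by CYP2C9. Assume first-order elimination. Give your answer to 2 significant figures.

CL'/CL = 1 / 2.11 = 0.4739
0.41·fm + (1 − fm) = 0.4739
fm = (0.4739 − 1) / (0.41 − 1) = 0.89

0.89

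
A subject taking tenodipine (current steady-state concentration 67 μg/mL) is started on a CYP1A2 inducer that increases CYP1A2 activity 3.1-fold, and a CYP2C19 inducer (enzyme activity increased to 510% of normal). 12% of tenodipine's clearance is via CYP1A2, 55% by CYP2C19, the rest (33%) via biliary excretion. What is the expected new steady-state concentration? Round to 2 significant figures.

The CYP1A2 pathway (12% of clearance) rises to 3.1× activity: 0.12 × 3.1 = 0.372.
The CYP2C19 pathway (55% of clearance) is boosted to 5.1× activity: 0.55 × 5.1 = 2.805.
Non-CYP routes (33%) are unchanged.
CL_new/CL_old = 0.372 + 2.805 + 0.33 = 3.507.
Dividing the baseline by the relative clearance: 67 / 3.507 = 19 μg/mL.

19 μg/mL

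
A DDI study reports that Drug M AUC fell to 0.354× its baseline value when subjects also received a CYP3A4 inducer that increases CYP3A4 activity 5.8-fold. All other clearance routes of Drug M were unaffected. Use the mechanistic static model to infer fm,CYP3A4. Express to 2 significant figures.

0.38

Let x = fm,CYP3A4. Because AUC ∝ 1/CL, relative clearance rose to 1/0.354 = 2.825.
Setting x·5.8 + (1 − x) = 2.825 and solving: x = (2.825 − 1)/(5.8 − 1) = 0.38.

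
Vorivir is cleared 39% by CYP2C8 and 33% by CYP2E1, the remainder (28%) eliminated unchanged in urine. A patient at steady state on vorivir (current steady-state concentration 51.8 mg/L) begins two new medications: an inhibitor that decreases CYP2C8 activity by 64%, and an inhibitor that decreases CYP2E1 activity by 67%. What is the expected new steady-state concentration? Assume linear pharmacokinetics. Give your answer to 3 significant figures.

97.9 mg/L

The CYP2C8 pathway (39% of clearance) is reduced to 0.36× activity: 0.39 × 0.36 = 0.1404.
The CYP2E1 pathway (33% of clearance) is reduced to 0.33× activity: 0.33 × 0.33 = 0.1089.
The remaining 28% of clearance is unaffected.
CL_new/CL_old = 0.1404 + 0.1089 + 0.28 = 0.5293.
New steady-state concentration = 51.8 / 0.5293 = 97.9 mg/L (concentration scales inversely with clearance).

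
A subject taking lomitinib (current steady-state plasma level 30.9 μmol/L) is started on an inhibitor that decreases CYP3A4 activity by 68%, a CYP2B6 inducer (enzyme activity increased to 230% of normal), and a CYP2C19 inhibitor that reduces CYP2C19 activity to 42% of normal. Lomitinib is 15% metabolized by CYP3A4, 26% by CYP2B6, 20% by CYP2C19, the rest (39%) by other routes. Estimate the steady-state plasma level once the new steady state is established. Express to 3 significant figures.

27.6 μmol/L

The CYP3A4 pathway (15% of clearance) falls to 0.32× activity: 0.15 × 0.32 = 0.048.
The CYP2B6 pathway (26% of clearance) rises to 2.3× activity: 0.26 × 2.3 = 0.598.
The CYP2C19 pathway (20% of clearance) drops to 0.42× activity: 0.2 × 0.42 = 0.084.
The remaining 39% of clearance is unaffected.
Relative clearance = 0.048 + 0.598 + 0.084 + 0.39 = 1.12.
Dividing the baseline by the relative clearance: 30.9 / 1.12 = 27.6 μmol/L.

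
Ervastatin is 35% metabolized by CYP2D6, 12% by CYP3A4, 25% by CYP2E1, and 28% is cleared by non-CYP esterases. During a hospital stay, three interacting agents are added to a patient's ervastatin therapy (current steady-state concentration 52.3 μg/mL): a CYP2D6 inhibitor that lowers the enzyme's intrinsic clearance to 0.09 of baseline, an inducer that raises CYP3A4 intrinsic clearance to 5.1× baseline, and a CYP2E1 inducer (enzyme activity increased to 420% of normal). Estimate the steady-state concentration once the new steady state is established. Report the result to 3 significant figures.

26.5 μg/mL

CYP2D6: 0.35 × 0.09 = 0.0315
CYP3A4: 0.12 × 5.1 = 0.612
CYP2E1: 0.25 × 4.2 = 1.05
Other: 0.28 (unchanged)
CL_new/CL_old = 0.0315 + 0.612 + 1.05 + 0.28 = 1.9735.
Dividing the baseline by the relative clearance: 52.3 / 1.9735 = 26.5 μg/mL.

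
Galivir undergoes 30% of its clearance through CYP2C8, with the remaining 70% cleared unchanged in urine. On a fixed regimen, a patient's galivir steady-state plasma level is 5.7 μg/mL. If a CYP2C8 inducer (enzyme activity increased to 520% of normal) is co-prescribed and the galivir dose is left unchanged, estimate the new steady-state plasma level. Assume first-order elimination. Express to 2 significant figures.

2.5 μg/mL

The CYP2C8 pathway (30% of clearance) is boosted to 5.2× activity: 0.3 × 5.2 = 1.56.
The remaining 70% of clearance is unaffected.
New clearance relative to baseline: 1.56 + 0.7 = 2.26.
With dosing unchanged, steady-state plasma level scales as 1/CL: 5.7 / 2.26 = 2.5 μg/mL.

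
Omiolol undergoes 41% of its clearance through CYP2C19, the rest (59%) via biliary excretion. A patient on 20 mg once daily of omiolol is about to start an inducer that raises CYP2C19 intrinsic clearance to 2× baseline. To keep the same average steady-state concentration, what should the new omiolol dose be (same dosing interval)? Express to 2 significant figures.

The CYP2C19 pathway (41% of clearance) rises to 2× activity: 0.41 × 2 = 0.82.
The remaining 59% of clearance is unaffected.
New clearance relative to baseline: 0.82 + 0.59 = 1.41.
Exposure is unchanged when dose changes in proportion to clearance. New dose = 20 mg × 1.41 = 28 mg.

28 mg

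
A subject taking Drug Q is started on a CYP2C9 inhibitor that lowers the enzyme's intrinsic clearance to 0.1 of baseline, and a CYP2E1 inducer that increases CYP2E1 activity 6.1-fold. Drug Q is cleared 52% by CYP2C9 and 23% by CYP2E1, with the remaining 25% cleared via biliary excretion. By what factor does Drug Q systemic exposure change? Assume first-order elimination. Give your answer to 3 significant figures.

0.587

The CYP2C9 pathway (52% of clearance) is reduced to 0.1× activity: 0.52 × 0.1 = 0.052.
The CYP2E1 pathway (23% of clearance) is boosted to 6.1× activity: 0.23 × 6.1 = 1.403.
The remaining 25% of clearance is unaffected.
New clearance relative to baseline: 0.052 + 1.403 + 0.25 = 1.705.
Because systemic exposure varies inversely with clearance, the combined effect is 1 / 1.705 = 0.587.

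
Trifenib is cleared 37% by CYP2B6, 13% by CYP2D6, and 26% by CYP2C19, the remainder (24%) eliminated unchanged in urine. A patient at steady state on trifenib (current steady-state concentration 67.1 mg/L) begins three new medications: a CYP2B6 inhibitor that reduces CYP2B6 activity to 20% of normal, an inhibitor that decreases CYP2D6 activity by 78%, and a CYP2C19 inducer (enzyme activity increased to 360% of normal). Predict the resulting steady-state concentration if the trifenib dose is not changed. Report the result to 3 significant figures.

The CYP2B6 pathway (37% of clearance) is reduced to 0.2× activity: 0.37 × 0.2 = 0.074.
The CYP2D6 pathway (13% of clearance) drops to 0.22× activity: 0.13 × 0.22 = 0.0286.
The CYP2C19 pathway (26% of clearance) rises to 3.6× activity: 0.26 × 3.6 = 0.936.
Non-CYP routes (24%) are unchanged.
CL_new/CL_old = 0.074 + 0.0286 + 0.936 + 0.24 = 1.2786.
Steady-state concentration ∝ 1/CL: new value = 67.1 / 1.2786 = 52.5 mg/L.

52.5 mg/L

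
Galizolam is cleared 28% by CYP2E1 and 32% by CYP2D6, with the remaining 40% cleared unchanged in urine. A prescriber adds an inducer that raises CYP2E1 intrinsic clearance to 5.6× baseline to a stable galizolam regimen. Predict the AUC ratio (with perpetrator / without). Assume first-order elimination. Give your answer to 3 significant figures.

0.437

The CYP2E1 pathway (28% of clearance) increases to 5.6× activity: 0.28 × 5.6 = 1.568.
CYP2D6 (32%) and the residual 40% are unaffected.
New clearance relative to baseline: 1.568 + 0.32 + 0.4 = 2.288.
AUC is inversely proportional to clearance, so the fold-change is 1 / 2.288 = 0.437.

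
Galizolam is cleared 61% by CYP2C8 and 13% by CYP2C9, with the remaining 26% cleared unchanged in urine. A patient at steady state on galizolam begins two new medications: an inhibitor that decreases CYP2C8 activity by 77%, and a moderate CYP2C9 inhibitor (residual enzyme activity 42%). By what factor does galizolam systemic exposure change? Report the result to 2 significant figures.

2.2

CYP2C8: 0.61 × 0.23 = 0.1403
CYP2C9: 0.13 × 0.42 = 0.0546
Other: 0.26 (unchanged)
Relative clearance = 0.1403 + 0.0546 + 0.26 = 0.4549.
Because systemic exposure varies inversely with clearance, the combined effect is 1 / 0.4549 = 2.2.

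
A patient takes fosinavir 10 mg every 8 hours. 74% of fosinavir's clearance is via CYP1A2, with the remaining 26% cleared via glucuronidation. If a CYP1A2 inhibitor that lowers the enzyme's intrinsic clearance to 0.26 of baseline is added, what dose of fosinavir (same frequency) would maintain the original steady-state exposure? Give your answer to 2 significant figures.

4.5 mg

CYP1A2: 0.74 × 0.26 = 0.1924
Other: 0.26 (unchanged)
Relative clearance = 0.1924 + 0.26 = 0.4524.
Exposure is unchanged when dose changes in proportion to clearance. New dose = 10 mg × 0.4524 = 4.5 mg.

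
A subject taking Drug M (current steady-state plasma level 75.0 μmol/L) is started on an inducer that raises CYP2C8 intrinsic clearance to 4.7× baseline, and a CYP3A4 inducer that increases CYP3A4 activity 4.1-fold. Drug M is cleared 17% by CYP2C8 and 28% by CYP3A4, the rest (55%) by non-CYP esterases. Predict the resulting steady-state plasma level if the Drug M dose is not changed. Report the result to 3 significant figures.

The CYP2C8 pathway (17% of clearance) is boosted to 4.7× activity: 0.17 × 4.7 = 0.799.
The CYP3A4 pathway (28% of clearance) increases to 4.1× activity: 0.28 × 4.1 = 1.148.
Non-CYP routes (55%) are unchanged.
New clearance relative to baseline: 0.799 + 1.148 + 0.55 = 2.497.
Dividing the baseline by the relative clearance: 75.0 / 2.497 = 30.0 μmol/L.

30.0 μmol/L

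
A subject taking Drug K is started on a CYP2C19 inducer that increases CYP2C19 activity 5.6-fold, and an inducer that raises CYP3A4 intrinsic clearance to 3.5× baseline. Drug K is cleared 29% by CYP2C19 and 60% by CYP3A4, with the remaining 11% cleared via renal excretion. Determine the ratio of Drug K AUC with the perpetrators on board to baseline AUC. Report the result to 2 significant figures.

The CYP2C19 pathway (29% of clearance) rises to 5.6× activity: 0.29 × 5.6 = 1.624.
The CYP3A4 pathway (60% of clearance) increases to 3.5× activity: 0.6 × 3.5 = 2.1.
Non-CYP routes (11%) are unchanged.
New clearance relative to baseline: 1.624 + 2.1 + 0.11 = 3.834.
AUC ∝ 1/CL: fold-change = 1 / 3.834 = 0.26.

0.26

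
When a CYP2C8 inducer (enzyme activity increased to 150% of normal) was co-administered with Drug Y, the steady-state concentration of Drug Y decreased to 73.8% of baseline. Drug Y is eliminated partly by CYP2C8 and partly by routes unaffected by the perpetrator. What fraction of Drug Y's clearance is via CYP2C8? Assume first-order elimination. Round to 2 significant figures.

0.71

Let fm be the CYP2C8 fraction. New clearance relative to baseline = fm × 1.5 + (1 − fm).
Steady-state concentration ratio = 1 / (new CL fraction), so new CL fraction = 1 / 0.738 = 1.355.
fm × 1.5 + 1 − fm = 1.355  ⇒  fm × (1.5 − 1) = 0.355  ⇒  fm = 0.71.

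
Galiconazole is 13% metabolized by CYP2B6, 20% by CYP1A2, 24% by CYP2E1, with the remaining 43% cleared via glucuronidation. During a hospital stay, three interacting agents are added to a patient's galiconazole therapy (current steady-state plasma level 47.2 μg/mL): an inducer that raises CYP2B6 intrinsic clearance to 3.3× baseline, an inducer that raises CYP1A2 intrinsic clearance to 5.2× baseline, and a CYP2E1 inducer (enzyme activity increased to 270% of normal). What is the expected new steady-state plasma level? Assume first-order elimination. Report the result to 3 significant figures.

CYP2B6: 0.13 × 3.3 = 0.429
CYP1A2: 0.2 × 5.2 = 1.04
CYP2E1: 0.24 × 2.7 = 0.648
Other: 0.43 (unchanged)
Relative clearance = 0.429 + 1.04 + 0.648 + 0.43 = 2.547.
Dividing the baseline by the relative clearance: 47.2 / 2.547 = 18.5 μg/mL.

18.5 μg/mL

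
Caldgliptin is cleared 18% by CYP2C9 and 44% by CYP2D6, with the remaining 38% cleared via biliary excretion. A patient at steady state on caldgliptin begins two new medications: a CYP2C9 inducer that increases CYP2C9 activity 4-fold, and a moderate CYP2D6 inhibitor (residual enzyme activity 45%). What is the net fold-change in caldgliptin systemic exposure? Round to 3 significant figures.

The CYP2C9 pathway (18% of clearance) rises to 4× activity: 0.18 × 4 = 0.72.
The CYP2D6 pathway (44% of clearance) drops to 0.45× activity: 0.44 × 0.45 = 0.198.
Non-CYP routes (38%) are unchanged.
New clearance relative to baseline: 0.72 + 0.198 + 0.38 = 1.298.
Because systemic exposure varies inversely with clearance, the combined effect is 1 / 1.298 = 0.770.

0.770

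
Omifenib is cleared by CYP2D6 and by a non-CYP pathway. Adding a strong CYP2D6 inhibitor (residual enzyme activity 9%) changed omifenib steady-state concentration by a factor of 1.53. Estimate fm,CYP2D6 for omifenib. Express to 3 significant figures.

CL'/CL = 1 / 1.53 = 0.6536
0.09·fm + (1 − fm) = 0.6536
fm = (0.6536 − 1) / (0.09 − 1) = 0.381

0.381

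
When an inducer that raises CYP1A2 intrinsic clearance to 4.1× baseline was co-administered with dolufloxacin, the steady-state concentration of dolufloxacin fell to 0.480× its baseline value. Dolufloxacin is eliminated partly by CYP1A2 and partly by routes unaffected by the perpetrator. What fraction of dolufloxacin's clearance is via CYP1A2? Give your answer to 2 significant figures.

Let fm be the CYP1A2 fraction. New clearance relative to baseline = fm × 4.1 + (1 − fm).
Steady-state concentration ratio = 1 / (new CL fraction), so new CL fraction = 1 / 0.480 = 2.083.
fm × 4.1 + 1 − fm = 2.083  ⇒  fm × (4.1 − 1) = 1.083  ⇒  fm = 0.35.

0.35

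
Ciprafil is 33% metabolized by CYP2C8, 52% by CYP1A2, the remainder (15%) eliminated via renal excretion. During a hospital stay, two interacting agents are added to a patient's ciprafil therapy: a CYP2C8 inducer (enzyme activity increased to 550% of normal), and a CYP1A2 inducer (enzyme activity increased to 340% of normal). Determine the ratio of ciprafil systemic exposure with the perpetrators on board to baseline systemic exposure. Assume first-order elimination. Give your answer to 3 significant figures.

CYP2C8: 0.33 × 5.5 = 1.815
CYP1A2: 0.52 × 3.4 = 1.768
Other: 0.15 (unchanged)
New clearance relative to baseline: 1.815 + 1.768 + 0.15 = 3.733.
Net systemic exposure ratio = 1 / 3.733 = 0.268.

0.268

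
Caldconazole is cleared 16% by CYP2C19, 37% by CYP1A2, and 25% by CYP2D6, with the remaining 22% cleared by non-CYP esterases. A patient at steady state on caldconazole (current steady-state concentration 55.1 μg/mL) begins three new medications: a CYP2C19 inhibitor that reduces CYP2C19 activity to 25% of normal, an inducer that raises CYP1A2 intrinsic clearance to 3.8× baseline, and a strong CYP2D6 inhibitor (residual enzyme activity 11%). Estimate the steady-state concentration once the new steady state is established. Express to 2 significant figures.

The CYP2C19 pathway (16% of clearance) falls to 0.25× activity: 0.16 × 0.25 = 0.04.
The CYP1A2 pathway (37% of clearance) rises to 3.8× activity: 0.37 × 3.8 = 1.406.
The CYP2D6 pathway (25% of clearance) drops to 0.11× activity: 0.25 × 0.11 = 0.0275.
Non-CYP routes (22%) are unchanged.
CL_new/CL_old = 0.04 + 1.406 + 0.0275 + 0.22 = 1.6935.
New steady-state concentration = 55.1 / 1.6935 = 33 μg/mL (concentration scales inversely with clearance).

33 μg/mL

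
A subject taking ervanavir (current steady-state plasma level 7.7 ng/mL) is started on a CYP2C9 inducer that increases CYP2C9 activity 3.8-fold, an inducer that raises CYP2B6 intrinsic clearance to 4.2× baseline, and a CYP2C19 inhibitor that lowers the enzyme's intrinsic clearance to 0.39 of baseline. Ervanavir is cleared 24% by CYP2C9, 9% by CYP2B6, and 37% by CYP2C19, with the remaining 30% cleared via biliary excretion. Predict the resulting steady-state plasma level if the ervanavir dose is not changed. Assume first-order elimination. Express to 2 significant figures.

The CYP2C9 pathway (24% of clearance) rises to 3.8× activity: 0.24 × 3.8 = 0.912.
The CYP2B6 pathway (9% of clearance) increases to 4.2× activity: 0.09 × 4.2 = 0.378.
The CYP2C19 pathway (37% of clearance) is reduced to 0.39× activity: 0.37 × 0.39 = 0.1443.
Non-CYP routes (30%) are unchanged.
New clearance relative to baseline: 0.912 + 0.378 + 0.1443 + 0.3 = 1.7343.
Dividing the baseline by the relative clearance: 7.7 / 1.7343 = 4.4 ng/mL.

4.4 ng/mL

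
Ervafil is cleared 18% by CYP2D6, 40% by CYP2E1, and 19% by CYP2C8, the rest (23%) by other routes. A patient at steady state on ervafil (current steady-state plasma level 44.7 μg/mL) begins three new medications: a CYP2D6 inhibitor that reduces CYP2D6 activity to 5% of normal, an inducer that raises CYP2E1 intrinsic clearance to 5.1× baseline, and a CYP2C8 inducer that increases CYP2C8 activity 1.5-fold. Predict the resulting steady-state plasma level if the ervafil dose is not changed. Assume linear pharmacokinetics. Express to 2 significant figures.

The CYP2D6 pathway (18% of clearance) drops to 0.05× activity: 0.18 × 0.05 = 0.009.
The CYP2E1 pathway (40% of clearance) is boosted to 5.1× activity: 0.4 × 5.1 = 2.04.
The CYP2C8 pathway (19% of clearance) is boosted to 1.5× activity: 0.19 × 1.5 = 0.285.
Non-CYP routes (23%) are unchanged.
CL_new/CL_old = 0.009 + 2.04 + 0.285 + 0.23 = 2.564.
Dividing the baseline by the relative clearance: 44.7 / 2.564 = 17 μg/mL.

17 μg/mL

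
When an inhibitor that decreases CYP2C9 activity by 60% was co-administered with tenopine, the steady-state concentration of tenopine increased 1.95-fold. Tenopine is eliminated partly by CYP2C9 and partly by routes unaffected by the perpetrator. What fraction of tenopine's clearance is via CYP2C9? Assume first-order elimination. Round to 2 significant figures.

Write x for the fraction cleared via CYP2C9. The observed steady-state concentration change means clearance fell to 1/1.95 = 0.5128 of baseline.
Setting x·0.4 + (1 − x) = 0.5128 and solving: x = (0.5128 − 1)/(0.4 − 1) = 0.81.

0.81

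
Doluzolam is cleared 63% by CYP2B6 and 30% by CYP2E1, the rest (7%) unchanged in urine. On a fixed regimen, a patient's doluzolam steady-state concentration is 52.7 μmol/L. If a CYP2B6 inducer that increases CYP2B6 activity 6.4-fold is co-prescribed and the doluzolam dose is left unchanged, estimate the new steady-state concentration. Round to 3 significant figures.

The CYP2B6 pathway (63% of clearance) is boosted to 6.4× activity: 0.63 × 6.4 = 4.032.
CYP2E1 (30%) and the residual 7% are unaffected.
New clearance relative to baseline: 4.032 + 0.3 + 0.07 = 4.402.
Steady-state concentration ∝ 1/CL, so new value = 52.7 / 4.402 = 12.0 μmol/L.

12.0 μmol/L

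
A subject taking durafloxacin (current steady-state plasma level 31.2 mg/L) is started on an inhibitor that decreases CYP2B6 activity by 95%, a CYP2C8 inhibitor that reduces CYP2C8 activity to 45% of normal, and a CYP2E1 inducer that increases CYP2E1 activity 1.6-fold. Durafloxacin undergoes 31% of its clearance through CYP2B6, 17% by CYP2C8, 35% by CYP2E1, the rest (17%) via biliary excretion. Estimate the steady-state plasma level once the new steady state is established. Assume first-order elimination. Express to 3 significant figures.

38.0 mg/L

CYP2B6: 0.31 × 0.05 = 0.0155
CYP2C8: 0.17 × 0.45 = 0.0765
CYP2E1: 0.35 × 1.6 = 0.56
Other: 0.17 (unchanged)
CL_new/CL_old = 0.0155 + 0.0765 + 0.56 + 0.17 = 0.822.
Dividing the baseline by the relative clearance: 31.2 / 0.822 = 38.0 mg/L.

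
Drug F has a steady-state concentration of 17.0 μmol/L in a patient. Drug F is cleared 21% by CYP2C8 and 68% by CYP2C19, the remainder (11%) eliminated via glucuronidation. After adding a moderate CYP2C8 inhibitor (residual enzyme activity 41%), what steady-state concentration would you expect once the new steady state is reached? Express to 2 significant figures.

The CYP2C8 pathway (21% of clearance) is reduced to 0.41× activity: 0.21 × 0.41 = 0.0861.
CYP2C19 (68%) and the residual 11% are unaffected.
New clearance relative to baseline: 0.0861 + 0.68 + 0.11 = 0.8761.
Steady-state concentration ∝ 1/CL, so new value = 17.0 / 0.8761 = 19 μmol/L.

19 μmol/L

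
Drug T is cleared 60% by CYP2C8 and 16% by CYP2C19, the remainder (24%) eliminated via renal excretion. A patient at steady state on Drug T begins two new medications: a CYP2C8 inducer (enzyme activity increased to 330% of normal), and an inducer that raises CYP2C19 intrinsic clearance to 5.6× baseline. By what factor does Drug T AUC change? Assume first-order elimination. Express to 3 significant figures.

CYP2C8: 0.6 × 3.3 = 1.98
CYP2C19: 0.16 × 5.6 = 0.896
Other: 0.24 (unchanged)
New clearance relative to baseline: 1.98 + 0.896 + 0.24 = 3.116.
AUC ∝ 1/CL: fold-change = 1 / 3.116 = 0.321.

0.321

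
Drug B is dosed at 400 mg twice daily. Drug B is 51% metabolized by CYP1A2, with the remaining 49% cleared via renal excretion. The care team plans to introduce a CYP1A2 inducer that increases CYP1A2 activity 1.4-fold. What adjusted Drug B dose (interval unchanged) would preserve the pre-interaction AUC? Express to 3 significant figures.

The CYP1A2 pathway (51% of clearance) rises to 1.4× activity: 0.51 × 1.4 = 0.714.
Non-CYP routes (49%) are unchanged.
New clearance relative to baseline: 0.714 + 0.49 = 1.204.
Exposure is unchanged when dose changes in proportion to clearance. New dose = 400 mg × 1.204 = 482 mg.

482 mg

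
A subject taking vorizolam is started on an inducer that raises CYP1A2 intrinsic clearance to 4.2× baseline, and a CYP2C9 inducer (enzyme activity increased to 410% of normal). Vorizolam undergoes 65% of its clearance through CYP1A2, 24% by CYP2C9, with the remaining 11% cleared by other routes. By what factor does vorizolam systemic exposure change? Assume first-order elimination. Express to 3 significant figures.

CYP1A2: 0.65 × 4.2 = 2.73
CYP2C9: 0.24 × 4.1 = 0.984
Other: 0.11 (unchanged)
Relative clearance = 2.73 + 0.984 + 0.11 = 3.824.
Because systemic exposure varies inversely with clearance, the combined effect is 1 / 3.824 = 0.262.

0.262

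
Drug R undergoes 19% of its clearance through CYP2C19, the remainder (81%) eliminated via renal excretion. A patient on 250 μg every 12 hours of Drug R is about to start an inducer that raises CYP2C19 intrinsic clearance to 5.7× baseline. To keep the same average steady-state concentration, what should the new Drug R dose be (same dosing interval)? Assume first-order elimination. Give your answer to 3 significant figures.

CYP2C19: 0.19 × 5.7 = 1.083
Other: 0.81 (unchanged)
Relative clearance = 1.083 + 0.81 = 1.893.
Css,avg = (dose rate)/CL, so holding Css fixed requires dose ∝ CL: 250 × 1.893 = 473 μg.

473 μg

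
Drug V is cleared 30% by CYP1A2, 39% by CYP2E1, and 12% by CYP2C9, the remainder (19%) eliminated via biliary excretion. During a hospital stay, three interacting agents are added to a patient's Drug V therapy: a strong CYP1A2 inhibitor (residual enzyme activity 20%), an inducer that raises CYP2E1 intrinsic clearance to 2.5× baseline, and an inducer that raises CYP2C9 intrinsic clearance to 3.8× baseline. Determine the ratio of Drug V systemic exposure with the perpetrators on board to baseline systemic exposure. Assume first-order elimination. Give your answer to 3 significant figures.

The CYP1A2 pathway (30% of clearance) is reduced to 0.2× activity: 0.3 × 0.2 = 0.06.
The CYP2E1 pathway (39% of clearance) increases to 2.5× activity: 0.39 × 2.5 = 0.975.
The CYP2C9 pathway (12% of clearance) rises to 3.8× activity: 0.12 × 3.8 = 0.456.
The remaining 19% of clearance is unaffected.
Relative clearance = 0.06 + 0.975 + 0.456 + 0.19 = 1.681.
Net systemic exposure ratio = 1 / 1.681 = 0.595.

0.595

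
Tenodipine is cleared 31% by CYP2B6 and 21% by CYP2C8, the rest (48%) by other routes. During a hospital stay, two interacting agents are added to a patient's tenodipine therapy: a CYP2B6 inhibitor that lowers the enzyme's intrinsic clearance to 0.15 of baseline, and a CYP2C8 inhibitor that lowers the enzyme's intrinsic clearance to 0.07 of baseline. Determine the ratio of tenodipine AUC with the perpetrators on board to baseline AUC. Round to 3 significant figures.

CYP2B6: 0.31 × 0.15 = 0.0465
CYP2C8: 0.21 × 0.07 = 0.0147
Other: 0.48 (unchanged)
Relative clearance = 0.0465 + 0.0147 + 0.48 = 0.5412.
AUC ∝ 1/CL: fold-change = 1 / 0.5412 = 1.85.

1.85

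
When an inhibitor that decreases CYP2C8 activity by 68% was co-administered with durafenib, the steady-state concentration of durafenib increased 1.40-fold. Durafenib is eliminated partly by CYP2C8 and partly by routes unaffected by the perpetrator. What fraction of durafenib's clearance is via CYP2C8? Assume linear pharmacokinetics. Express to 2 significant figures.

CL'/CL = 1 / 1.40 = 0.7143
0.32·fm + (1 − fm) = 0.7143
fm = (0.7143 − 1) / (0.32 − 1) = 0.42

0.42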